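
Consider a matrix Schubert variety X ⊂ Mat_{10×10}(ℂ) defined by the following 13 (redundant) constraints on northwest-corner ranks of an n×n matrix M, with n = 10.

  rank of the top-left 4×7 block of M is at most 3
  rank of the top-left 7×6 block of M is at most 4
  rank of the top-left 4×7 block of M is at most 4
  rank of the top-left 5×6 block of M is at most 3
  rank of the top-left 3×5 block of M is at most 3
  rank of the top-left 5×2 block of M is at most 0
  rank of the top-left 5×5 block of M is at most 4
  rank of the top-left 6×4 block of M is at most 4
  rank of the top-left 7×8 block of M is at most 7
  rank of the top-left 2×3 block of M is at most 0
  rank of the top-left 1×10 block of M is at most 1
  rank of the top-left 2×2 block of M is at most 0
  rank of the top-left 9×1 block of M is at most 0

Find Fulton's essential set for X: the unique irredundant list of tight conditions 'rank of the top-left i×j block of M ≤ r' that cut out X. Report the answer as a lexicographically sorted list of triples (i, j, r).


Reconstructing r_w from the 13 given conditions:

  R[1]: 0, 0, 0, 1, 1, 1, 1, 1, 1, 1
  R[2]: 0, 0, 0, 1, 2, 2, 2, 2, 2, 2
  R[3]: 0, 0, 1, 2, 3, 3, 3, 3, 3, 3
  R[4]: 0, 0, 1, 2, 3, 3, 3, 4, 4, 4
  R[5]: 0, 0, 1, 2, 3, 3, 4, 5, 5, 5
  R[6]: 0, 1, 2, 3, 4, 4, 5, 6, 6, 6
  R[7]: 0, 1, 2, 3, 4, 4, 5, 6, 7, 7
  R[8]: 0, 1, 2, 3, 4, 5, 6, 7, 8, 8
  R[9]: 0, 1, 2, 3, 4, 5, 6, 7, 8, 9
  R[10]: 1, 2, 3, 4, 5, 6, 7, 8, 9, 10

the unique w with this rank table is (4, 5, 3, 8, 7, 2, 9, 6, 10, 1).

Fulton essential set (6 of the 20 Rothe cells):

[(2, 3, 0), (4, 7, 3), (5, 2, 0), (5, 6, 3), (7, 6, 4), (9, 1, 0)]


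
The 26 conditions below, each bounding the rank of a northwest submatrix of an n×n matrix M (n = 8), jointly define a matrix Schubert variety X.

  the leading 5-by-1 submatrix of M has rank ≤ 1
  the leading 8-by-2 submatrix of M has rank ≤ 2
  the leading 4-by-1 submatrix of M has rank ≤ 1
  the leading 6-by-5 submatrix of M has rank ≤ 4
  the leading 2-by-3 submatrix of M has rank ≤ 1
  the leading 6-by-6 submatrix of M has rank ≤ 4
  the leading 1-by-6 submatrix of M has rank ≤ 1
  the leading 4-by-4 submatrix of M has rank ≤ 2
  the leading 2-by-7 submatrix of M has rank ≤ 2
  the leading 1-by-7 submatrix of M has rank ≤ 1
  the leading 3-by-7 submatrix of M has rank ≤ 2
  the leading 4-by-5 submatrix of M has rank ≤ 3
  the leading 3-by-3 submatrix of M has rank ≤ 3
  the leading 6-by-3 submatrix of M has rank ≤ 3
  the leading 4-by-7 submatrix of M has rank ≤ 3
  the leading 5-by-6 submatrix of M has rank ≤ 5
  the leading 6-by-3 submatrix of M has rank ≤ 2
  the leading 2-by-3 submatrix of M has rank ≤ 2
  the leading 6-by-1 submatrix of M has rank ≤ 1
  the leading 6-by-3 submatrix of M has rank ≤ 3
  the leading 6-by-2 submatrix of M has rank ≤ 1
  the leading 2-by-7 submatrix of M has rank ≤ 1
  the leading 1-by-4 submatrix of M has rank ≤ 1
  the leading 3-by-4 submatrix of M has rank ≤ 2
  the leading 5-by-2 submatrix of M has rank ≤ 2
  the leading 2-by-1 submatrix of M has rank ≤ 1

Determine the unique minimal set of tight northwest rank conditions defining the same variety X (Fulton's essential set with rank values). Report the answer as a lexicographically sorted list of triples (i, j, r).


Reconstructing r_w from the 26 given conditions:

  1 | 1 | 1 | 1 | 1 | 1 | 1 | 1
  1 | 1 | 1 | 1 | 1 | 1 | 1 | 2
  1 | 1 | 2 | 2 | 2 | 2 | 2 | 3
  1 | 1 | 2 | 2 | 3 | 3 | 3 | 4
  1 | 1 | 2 | 3 | 4 | 4 | 4 | 5
  1 | 1 | 2 | 3 | 4 | 4 | 5 | 6
  1 | 2 | 3 | 4 | 5 | 5 | 6 | 7
  1 | 2 | 3 | 4 | 5 | 6 | 7 | 8

second differences of R give the permutation w = (1, 8, 3, 5, 4, 7, 2, 6).

ℓ(w)=12; the 4 essential cells (i,j,r):

[(2, 7, 1), (4, 4, 2), (6, 2, 1), (6, 6, 4)]


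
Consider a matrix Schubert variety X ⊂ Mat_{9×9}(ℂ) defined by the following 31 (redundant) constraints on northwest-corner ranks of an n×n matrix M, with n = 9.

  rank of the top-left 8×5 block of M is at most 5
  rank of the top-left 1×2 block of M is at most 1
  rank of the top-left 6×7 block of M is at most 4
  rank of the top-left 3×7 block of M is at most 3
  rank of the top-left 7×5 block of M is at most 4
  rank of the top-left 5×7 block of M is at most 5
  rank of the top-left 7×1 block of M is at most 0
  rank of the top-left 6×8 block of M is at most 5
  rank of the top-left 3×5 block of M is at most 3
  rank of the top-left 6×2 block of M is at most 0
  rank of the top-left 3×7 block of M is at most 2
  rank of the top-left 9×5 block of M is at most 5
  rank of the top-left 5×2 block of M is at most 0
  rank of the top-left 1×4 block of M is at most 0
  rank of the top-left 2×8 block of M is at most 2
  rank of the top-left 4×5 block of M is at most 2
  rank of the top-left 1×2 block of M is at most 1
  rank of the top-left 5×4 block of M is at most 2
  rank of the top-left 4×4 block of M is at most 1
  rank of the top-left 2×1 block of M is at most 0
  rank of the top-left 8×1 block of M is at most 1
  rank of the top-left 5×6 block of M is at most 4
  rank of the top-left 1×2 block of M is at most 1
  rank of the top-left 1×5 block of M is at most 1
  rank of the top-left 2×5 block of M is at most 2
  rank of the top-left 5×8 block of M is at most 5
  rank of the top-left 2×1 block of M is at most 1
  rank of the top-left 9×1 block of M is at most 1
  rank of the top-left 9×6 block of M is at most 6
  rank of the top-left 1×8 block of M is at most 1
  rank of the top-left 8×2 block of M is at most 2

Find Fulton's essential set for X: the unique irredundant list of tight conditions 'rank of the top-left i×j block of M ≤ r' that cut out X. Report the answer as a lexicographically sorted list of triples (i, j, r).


Reconstructing r_w from the 31 given conditions:

  i=1: 0  0  0  0  1  1  1  1  1
  i=2: 0  0  1  1  2  2  2  2  2
  i=3: 0  0  1  1  2  2  2  3  3
  i=4: 0  0  1  1  2  3  3  4  4
  i=5: 0  0  1  2  3  4  4  5  5
  i=6: 0  0  1  2  3  4  4  5  6
  i=7: 0  1  2  3  4  5  5  6  7
  i=8: 1  2  3  4  5  6  6  7  8
  i=9: 1  2  3  4  5  6  7  8  9

reading off 1-entries of Δ²R: w = (5, 3, 8, 6, 4, 9, 2, 1, 7).

6 SE-corners of the 20-cell Rothe diagram give Ess(w):

[(1, 4, 0), (3, 7, 2), (4, 4, 1), (6, 2, 0), (6, 7, 4), (7, 1, 0)]


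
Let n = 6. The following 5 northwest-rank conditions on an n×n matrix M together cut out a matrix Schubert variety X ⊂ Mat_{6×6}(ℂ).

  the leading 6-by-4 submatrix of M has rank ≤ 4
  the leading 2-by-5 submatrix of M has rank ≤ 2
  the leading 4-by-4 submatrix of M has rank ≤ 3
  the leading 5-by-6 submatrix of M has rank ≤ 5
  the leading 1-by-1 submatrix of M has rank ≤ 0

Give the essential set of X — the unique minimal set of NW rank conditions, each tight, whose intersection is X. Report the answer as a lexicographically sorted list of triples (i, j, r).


Reconstructing r_w from the 5 given conditions:

  0  1  1  1  1  1
  1  2  2  2  2  2
  1  2  3  3  3  3
  1  2  3  3  4  4
  1  2  3  4  5  5
  1  2  3  4  5  6

so w = (2, 1, 3, 5, 4, 6).

D(w) has 2 cells with 2 SE-corners; essential set:

[(1, 1, 0), (4, 4, 3)]


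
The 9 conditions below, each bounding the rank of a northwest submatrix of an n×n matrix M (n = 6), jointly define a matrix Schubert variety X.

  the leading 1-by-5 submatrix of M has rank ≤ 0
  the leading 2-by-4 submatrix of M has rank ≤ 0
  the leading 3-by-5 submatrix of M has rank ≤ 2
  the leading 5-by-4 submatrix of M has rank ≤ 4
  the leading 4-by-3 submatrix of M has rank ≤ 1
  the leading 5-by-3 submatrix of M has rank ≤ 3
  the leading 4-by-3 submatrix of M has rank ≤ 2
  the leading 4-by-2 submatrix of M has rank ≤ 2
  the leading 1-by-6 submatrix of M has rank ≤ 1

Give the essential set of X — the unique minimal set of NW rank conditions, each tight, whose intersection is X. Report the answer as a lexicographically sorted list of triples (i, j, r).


Reconstructing r_w from the 9 given conditions:

  0 0 0 0 0 1
  0 0 0 0 1 2
  1 1 1 1 2 3
  1 1 1 2 3 4
  1 2 2 3 4 5
  1 2 3 4 5 6

giving w = (6, 5, 1, 4, 2, 3) via Δ²R.

D(w) has 11 cells with 3 SE-corners; essential set:

[(1, 5, 0), (2, 4, 0), (4, 3, 1)]


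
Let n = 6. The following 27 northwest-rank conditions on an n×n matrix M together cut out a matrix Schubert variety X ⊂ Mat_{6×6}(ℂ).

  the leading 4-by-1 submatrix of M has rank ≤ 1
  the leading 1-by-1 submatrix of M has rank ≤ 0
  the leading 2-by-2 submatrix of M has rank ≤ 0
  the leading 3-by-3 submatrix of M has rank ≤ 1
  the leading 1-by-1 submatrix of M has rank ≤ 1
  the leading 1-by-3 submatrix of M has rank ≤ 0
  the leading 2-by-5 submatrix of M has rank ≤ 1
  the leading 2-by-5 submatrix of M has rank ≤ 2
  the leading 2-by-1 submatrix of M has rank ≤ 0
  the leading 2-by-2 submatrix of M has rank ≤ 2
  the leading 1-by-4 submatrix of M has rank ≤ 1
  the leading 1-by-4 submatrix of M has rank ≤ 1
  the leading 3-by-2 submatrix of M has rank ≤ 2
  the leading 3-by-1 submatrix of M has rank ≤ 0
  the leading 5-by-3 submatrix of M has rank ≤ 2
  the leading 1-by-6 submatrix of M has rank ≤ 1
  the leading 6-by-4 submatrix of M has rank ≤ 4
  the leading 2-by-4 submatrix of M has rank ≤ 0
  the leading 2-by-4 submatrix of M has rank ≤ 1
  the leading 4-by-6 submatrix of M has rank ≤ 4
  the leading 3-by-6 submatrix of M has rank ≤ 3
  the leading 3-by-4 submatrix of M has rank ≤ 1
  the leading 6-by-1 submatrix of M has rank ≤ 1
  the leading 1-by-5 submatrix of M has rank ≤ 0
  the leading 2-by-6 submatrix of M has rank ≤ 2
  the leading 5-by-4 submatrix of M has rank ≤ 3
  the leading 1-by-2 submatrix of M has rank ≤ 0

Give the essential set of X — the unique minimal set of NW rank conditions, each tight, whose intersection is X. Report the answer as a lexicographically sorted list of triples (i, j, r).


Propagating the 27 rank bounds to every northwest block:

  0 | 0 | 0 | 0 | 0 | 1
  0 | 0 | 0 | 0 | 1 | 2
  0 | 1 | 1 | 1 | 2 | 3
  1 | 2 | 2 | 2 | 3 | 4
  1 | 2 | 2 | 3 | 4 | 5
  1 | 2 | 3 | 4 | 5 | 6

hence w(1..6) = (6, 5, 2, 1, 4, 3).

Rothe diagram D(w) (11 cells), 4 SE-corners (essential conditions):

[(1, 5, 0), (2, 4, 0), (3, 1, 0), (5, 3, 2)]


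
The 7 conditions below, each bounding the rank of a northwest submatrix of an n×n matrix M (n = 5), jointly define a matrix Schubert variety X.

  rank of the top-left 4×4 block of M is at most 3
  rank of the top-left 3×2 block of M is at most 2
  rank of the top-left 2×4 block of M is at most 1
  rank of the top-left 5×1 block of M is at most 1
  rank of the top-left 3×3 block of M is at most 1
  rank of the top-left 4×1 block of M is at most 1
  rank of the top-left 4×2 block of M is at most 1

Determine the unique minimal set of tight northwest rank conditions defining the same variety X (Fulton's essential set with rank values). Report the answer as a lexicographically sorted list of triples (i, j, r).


Reconstructing r_w from the 7 given conditions:

  R[1]: 1, 1, 1, 1, 1
  R[2]: 1, 1, 1, 1, 2
  R[3]: 1, 1, 1, 2, 3
  R[4]: 1, 1, 2, 3, 4
  R[5]: 1, 2, 3, 4, 5

second differences of R give the permutation w = (1, 5, 4, 3, 2).

Fulton essential set (3 of the 6 Rothe cells):

[(2, 4, 1), (3, 3, 1), (4, 2, 1)]


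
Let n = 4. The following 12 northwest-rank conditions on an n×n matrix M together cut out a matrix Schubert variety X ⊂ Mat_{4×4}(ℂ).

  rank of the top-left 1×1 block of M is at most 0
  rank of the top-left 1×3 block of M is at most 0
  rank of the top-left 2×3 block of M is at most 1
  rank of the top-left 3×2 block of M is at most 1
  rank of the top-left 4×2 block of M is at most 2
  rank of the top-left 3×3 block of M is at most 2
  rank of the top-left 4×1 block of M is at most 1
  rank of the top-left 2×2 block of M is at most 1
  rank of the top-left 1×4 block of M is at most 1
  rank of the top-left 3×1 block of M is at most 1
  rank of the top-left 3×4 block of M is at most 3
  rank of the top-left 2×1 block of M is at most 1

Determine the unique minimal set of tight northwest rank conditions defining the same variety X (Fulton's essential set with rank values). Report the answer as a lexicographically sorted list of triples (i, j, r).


The tightest implied rank at each (i,j), from the 12 conditions:

  0 0 0 1
  1 1 1 2
  1 1 2 3
  1 2 3 4

second differences of R give the permutation w = (4, 1, 3, 2).

ℓ(w)=4; the 2 essential cells (i,j,r):

[(1, 3, 0), (3, 2, 1)]


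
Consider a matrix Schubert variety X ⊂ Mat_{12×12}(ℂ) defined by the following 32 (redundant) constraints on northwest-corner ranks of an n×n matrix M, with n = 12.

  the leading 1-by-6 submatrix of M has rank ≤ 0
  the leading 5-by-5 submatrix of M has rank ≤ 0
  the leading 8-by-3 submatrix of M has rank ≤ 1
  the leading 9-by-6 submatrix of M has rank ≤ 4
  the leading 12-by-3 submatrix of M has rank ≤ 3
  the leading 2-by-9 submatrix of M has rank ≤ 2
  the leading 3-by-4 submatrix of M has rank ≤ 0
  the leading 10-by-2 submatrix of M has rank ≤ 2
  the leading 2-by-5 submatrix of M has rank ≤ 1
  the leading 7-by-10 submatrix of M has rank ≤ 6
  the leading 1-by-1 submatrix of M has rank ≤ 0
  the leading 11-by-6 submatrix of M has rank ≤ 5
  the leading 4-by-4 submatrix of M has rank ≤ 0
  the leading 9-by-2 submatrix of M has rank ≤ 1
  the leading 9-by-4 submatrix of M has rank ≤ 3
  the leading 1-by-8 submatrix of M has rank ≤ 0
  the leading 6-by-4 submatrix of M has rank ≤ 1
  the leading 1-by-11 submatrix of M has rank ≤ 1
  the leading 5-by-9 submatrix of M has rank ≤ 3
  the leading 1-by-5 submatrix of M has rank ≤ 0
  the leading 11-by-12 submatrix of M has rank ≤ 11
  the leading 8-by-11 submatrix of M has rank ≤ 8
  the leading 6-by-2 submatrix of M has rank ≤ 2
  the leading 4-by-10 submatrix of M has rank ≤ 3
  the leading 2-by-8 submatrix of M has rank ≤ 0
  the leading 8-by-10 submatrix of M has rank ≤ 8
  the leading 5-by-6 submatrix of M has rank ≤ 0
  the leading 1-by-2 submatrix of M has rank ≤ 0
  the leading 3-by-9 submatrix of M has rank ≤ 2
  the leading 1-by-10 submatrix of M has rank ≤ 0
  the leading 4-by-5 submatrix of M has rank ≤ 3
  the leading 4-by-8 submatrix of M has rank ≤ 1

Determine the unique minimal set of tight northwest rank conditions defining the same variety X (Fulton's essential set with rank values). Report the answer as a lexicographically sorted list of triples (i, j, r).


Rank table r_w(12×12) implied by the 32 constraints:

  i=1: 0 | 0 | 0 | 0 | 0 | 0 | 0 | 0 | 0 | 0 | 1 | 1
  i=2: 0 | 0 | 0 | 0 | 0 | 0 | 0 | 0 | 1 | 1 | 2 | 2
  i=3: 0 | 0 | 0 | 0 | 0 | 0 | 1 | 1 | 2 | 2 | 3 | 3
  i=4: 0 | 0 | 0 | 0 | 0 | 0 | 1 | 1 | 2 | 3 | 4 | 4
  i=5: 0 | 0 | 0 | 0 | 0 | 0 | 1 | 2 | 3 | 4 | 5 | 5
  i=6: 1 | 1 | 1 | 1 | 1 | 1 | 2 | 3 | 4 | 5 | 6 | 6
  i=7: 1 | 1 | 1 | 2 | 2 | 2 | 3 | 4 | 5 | 6 | 7 | 7
  i=8: 1 | 1 | 1 | 2 | 3 | 3 | 4 | 5 | 6 | 7 | 8 | 8
  i=9: 1 | 1 | 2 | 3 | 4 | 4 | 5 | 6 | 7 | 8 | 9 | 9
  i=10: 1 | 2 | 3 | 4 | 5 | 5 | 6 | 7 | 8 | 9 | 10 | 10
  i=11: 1 | 2 | 3 | 4 | 5 | 5 | 6 | 7 | 8 | 9 | 10 | 11
  i=12: 1 | 2 | 3 | 4 | 5 | 6 | 7 | 8 | 9 | 10 | 11 | 12

so w = (11, 9, 7, 10, 8, 1, 4, 5, 3, 2, 12, 6).

Fulton essential set (7 of the 43 Rothe cells):

[(1, 10, 0), (2, 8, 0), (4, 8, 1), (5, 6, 0), (8, 3, 1), (9, 2, 1), (11, 6, 5)]


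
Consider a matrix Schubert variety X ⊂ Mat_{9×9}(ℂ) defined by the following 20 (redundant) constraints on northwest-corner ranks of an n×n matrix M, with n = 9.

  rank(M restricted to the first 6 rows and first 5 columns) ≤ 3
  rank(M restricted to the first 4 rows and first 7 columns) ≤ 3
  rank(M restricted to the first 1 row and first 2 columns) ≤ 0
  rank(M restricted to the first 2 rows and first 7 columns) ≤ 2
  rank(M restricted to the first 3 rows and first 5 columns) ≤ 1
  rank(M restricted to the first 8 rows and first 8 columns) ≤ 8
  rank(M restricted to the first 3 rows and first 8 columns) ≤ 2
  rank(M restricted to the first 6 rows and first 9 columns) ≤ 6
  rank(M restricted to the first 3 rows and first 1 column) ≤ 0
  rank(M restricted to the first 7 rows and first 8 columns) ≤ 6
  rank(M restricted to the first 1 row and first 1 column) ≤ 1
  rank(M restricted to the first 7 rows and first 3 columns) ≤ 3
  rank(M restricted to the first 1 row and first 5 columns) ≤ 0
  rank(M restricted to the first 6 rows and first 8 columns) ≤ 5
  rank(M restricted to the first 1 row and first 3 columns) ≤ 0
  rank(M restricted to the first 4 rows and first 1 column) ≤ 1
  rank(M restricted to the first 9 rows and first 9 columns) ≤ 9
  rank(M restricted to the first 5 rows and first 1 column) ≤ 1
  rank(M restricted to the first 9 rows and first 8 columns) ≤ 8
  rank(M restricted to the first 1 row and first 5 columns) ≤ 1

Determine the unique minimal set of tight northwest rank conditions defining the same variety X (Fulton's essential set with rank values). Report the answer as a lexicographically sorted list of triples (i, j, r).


Reconstructing r_w from the 20 given conditions:

  i=1: 0, 0, 0, 0, 0, 1, 1, 1, 1
  i=2: 0, 1, 1, 1, 1, 2, 2, 2, 2
  i=3: 0, 1, 1, 1, 1, 2, 2, 2, 3
  i=4: 1, 2, 2, 2, 2, 3, 3, 3, 4
  i=5: 1, 2, 3, 3, 3, 4, 4, 4, 5
  i=6: 1, 2, 3, 3, 3, 4, 5, 5, 6
  i=7: 1, 2, 3, 4, 4, 5, 6, 6, 7
  i=8: 1, 2, 3, 4, 5, 6, 7, 7, 8
  i=9: 1, 2, 3, 4, 5, 6, 7, 8, 9

hence w(1..9) = (6, 2, 9, 1, 3, 7, 4, 5, 8).

ℓ(w)=14; the 5 essential cells (i,j,r):

[(1, 5, 0), (3, 1, 0), (3, 5, 1), (3, 8, 2), (6, 5, 3)]


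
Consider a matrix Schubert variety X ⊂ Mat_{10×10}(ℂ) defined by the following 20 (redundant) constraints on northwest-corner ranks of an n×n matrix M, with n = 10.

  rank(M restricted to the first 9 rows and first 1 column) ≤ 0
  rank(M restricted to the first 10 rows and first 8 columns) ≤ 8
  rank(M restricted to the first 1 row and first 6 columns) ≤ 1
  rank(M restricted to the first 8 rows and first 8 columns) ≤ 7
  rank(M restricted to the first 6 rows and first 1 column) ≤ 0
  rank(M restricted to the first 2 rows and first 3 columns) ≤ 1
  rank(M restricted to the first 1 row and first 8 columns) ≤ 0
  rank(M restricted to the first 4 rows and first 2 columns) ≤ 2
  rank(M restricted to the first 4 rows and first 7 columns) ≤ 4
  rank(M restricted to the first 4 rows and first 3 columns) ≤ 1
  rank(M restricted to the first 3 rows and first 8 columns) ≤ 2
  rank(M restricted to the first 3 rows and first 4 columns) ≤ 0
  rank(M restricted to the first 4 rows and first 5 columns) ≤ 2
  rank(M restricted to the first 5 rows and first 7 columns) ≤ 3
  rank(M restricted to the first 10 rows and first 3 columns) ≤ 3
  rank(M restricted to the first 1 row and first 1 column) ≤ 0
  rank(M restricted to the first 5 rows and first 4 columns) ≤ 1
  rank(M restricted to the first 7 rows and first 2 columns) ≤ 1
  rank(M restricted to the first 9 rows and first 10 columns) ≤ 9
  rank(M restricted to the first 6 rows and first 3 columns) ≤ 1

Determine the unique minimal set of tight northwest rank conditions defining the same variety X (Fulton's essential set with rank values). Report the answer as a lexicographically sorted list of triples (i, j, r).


Propagating the 20 rank bounds to every northwest block:

  i=1: 0  0  0  0  0  0  0  0  1  1
  i=2: 0  0  0  0  1  1  1  1  2  2
  i=3: 0  0  0  0  1  2  2  2  3  3
  i=4: 0  1  1  1  2  3  3  3  4  4
  i=5: 0  1  1  1  2  3  3  4  5  5
  i=6: 0  1  1  2  3  4  4  5  6  6
  i=7: 0  1  2  3  4  5  5  6  7  7
  i=8: 0  1  2  3  4  5  6  7  8  8
  i=9: 0  1  2  3  4  5  6  7  8  9
  i=10: 1  2  3  4  5  6  7  8  9  10

giving w = (9, 5, 6, 2, 8, 4, 3, 7, 10, 1) via Δ²R.

D(w) has 26 cells with 6 SE-corners; essential set:

[(1, 8, 0), (3, 4, 0), (5, 4, 1), (5, 7, 3), (6, 3, 1), (9, 1, 0)]


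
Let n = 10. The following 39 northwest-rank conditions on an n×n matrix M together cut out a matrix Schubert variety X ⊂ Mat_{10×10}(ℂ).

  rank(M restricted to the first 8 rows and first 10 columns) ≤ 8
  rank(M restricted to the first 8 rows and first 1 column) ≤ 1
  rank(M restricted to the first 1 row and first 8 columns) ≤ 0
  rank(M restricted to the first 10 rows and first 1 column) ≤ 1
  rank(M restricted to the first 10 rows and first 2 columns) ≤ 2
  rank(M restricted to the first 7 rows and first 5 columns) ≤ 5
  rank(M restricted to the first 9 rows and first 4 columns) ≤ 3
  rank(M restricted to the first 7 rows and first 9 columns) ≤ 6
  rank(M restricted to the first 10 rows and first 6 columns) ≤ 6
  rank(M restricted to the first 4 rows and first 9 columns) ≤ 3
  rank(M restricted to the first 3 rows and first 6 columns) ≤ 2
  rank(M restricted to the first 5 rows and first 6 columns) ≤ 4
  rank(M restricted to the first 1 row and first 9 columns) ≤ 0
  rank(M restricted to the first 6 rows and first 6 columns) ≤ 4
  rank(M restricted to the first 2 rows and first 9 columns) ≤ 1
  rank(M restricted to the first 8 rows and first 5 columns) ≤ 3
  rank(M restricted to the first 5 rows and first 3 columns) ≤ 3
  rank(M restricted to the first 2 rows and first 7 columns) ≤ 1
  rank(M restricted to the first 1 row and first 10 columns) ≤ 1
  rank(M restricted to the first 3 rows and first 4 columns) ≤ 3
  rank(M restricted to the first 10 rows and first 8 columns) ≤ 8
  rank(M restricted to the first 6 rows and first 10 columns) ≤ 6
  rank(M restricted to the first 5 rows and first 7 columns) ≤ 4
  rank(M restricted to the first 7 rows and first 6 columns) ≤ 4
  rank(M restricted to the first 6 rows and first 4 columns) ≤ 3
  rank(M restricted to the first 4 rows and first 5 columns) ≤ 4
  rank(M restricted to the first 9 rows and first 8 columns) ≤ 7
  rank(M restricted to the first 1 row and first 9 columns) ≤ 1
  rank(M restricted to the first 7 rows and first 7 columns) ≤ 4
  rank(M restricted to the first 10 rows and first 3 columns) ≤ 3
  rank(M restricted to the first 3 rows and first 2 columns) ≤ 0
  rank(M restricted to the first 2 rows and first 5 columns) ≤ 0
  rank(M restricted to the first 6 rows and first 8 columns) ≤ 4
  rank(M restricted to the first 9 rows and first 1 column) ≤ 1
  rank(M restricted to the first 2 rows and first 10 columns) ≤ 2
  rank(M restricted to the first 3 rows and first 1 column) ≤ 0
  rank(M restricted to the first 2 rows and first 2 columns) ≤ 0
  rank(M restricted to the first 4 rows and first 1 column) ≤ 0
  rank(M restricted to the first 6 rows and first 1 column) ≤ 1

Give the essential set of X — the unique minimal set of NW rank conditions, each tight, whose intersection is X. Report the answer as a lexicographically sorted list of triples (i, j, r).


Reconstructing r_w from the 39 given conditions:

  i=1: 0, 0, 0, 0, 0, 0, 0, 0, 0, 1
  i=2: 0, 0, 0, 0, 0, 1, 1, 1, 1, 2
  i=3: 0, 0, 1, 1, 1, 2, 2, 2, 2, 3
  i=4: 0, 1, 2, 2, 2, 3, 3, 3, 3, 4
  i=5: 1, 2, 3, 3, 3, 4, 4, 4, 4, 5
  i=6: 1, 2, 3, 3, 3, 4, 4, 4, 5, 6
  i=7: 1, 2, 3, 3, 3, 4, 4, 5, 6, 7
  i=8: 1, 2, 3, 3, 3, 4, 5, 6, 7, 8
  i=9: 1, 2, 3, 3, 4, 5, 6, 7, 8, 9
  i=10: 1, 2, 3, 4, 5, 6, 7, 8, 9, 10

giving w = (10, 6, 3, 2, 1, 9, 8, 7, 5, 4) via Δ²R.

|D(w)|=27, |Ess(w)|=8:

[(1, 9, 0), (2, 5, 0), (3, 2, 0), (4, 1, 0), (6, 8, 4), (7, 7, 4), (8, 5, 3), (9, 4, 3)]


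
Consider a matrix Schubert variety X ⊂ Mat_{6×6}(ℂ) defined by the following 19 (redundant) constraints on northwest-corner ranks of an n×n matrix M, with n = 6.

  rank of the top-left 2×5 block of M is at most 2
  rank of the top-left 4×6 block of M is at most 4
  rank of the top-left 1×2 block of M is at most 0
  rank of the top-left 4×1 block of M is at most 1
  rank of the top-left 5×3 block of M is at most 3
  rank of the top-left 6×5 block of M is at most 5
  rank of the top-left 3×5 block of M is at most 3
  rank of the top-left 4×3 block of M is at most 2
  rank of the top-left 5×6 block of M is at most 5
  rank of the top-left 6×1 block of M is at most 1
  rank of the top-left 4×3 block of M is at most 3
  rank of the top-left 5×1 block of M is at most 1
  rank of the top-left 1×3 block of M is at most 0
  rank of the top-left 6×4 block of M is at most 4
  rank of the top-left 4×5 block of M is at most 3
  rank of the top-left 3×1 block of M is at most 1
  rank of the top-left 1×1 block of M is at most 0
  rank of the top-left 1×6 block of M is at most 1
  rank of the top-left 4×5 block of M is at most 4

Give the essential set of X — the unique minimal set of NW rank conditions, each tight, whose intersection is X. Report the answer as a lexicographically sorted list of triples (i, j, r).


The tightest implied rank at each (i,j), from the 19 conditions:

  i=1: 0, 0, 0, 1, 1, 1
  i=2: 1, 1, 1, 2, 2, 2
  i=3: 1, 2, 2, 3, 3, 3
  i=4: 1, 2, 2, 3, 3, 4
  i=5: 1, 2, 3, 4, 4, 5
  i=6: 1, 2, 3, 4, 5, 6

second differences of R give the permutation w = (4, 1, 2, 6, 3, 5).

3 SE-corners of the 5-cell Rothe diagram give Ess(w):

[(1, 3, 0), (4, 3, 2), (4, 5, 3)]


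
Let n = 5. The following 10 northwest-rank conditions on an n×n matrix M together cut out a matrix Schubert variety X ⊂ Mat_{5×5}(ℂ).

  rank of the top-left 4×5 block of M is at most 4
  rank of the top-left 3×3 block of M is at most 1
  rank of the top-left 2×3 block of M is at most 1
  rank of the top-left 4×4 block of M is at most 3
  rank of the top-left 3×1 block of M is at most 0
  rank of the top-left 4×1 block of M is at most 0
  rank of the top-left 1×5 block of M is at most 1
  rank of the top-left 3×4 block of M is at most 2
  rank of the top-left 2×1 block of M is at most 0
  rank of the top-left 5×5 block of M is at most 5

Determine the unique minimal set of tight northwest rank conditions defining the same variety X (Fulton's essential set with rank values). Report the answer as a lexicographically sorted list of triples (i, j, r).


The tightest implied rank at each (i,j), from the 10 conditions:

  row 1: 0 1 1 1 1
  row 2: 0 1 1 2 2
  row 3: 0 1 1 2 3
  row 4: 0 1 2 3 4
  row 5: 1 2 3 4 5

the unique w with this rank table is (2, 4, 5, 3, 1).

|D(w)|=6, |Ess(w)|=2:

[(3, 3, 1), (4, 1, 0)]


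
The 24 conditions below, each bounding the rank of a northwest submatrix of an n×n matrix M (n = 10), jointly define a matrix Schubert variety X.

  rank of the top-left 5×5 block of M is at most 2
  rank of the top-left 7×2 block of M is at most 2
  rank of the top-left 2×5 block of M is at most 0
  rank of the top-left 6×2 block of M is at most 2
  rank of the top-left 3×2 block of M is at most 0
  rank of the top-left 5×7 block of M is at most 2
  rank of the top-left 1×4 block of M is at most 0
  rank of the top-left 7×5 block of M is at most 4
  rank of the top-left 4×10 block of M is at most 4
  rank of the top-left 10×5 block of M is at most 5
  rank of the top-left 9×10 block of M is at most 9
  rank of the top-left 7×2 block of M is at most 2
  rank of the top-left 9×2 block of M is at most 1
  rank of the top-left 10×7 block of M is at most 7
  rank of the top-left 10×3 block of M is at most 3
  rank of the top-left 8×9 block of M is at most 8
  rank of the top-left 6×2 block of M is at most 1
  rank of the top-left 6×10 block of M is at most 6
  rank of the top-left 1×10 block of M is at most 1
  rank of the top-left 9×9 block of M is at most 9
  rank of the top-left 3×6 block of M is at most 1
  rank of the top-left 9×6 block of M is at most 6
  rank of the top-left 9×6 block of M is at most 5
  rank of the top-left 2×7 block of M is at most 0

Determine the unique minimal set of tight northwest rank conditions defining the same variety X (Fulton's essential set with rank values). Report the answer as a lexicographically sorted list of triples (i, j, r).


Rank table r_w(10×10) implied by the 24 constraints:

  row 1: 0, 0, 0, 0, 0, 0, 0, 1, 1, 1
  row 2: 0, 0, 0, 0, 0, 0, 0, 1, 2, 2
  row 3: 0, 0, 1, 1, 1, 1, 1, 2, 3, 3
  row 4: 1, 1, 2, 2, 2, 2, 2, 3, 4, 4
  row 5: 1, 1, 2, 2, 2, 2, 2, 3, 4, 5
  row 6: 1, 1, 2, 3, 3, 3, 3, 4, 5, 6
  row 7: 1, 1, 2, 3, 4, 4, 4, 5, 6, 7
  row 8: 1, 1, 2, 3, 4, 5, 5, 6, 7, 8
  row 9: 1, 1, 2, 3, 4, 5, 6, 7, 8, 9
  row 10: 1, 2, 3, 4, 5, 6, 7, 8, 9, 10

second differences of R give the permutation w = (8, 9, 3, 1, 10, 4, 5, 6, 7, 2).

Fulton essential set (4 of the 25 Rothe cells):

[(2, 7, 0), (3, 2, 0), (5, 7, 2), (9, 2, 1)]


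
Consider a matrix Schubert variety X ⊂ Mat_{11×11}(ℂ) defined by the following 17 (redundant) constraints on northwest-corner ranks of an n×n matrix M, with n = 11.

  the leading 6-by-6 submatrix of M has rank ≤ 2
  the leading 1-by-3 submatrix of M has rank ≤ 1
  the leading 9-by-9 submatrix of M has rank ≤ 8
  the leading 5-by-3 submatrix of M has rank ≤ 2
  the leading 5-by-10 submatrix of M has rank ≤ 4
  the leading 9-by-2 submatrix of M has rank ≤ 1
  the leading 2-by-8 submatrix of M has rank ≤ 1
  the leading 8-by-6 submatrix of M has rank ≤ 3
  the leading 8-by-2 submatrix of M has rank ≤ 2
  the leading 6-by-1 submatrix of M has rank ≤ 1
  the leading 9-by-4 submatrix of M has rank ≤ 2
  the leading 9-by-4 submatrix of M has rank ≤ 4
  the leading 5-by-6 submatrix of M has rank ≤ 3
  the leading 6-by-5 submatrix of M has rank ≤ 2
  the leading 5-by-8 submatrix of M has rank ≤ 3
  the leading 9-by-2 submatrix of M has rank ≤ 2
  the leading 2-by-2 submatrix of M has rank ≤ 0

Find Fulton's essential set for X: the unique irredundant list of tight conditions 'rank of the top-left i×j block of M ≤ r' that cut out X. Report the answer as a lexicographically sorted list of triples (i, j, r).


The tightest implied rank at each (i,j), from the 17 conditions:

  0 0 1 1 1 1 1 1 1 1 1
  0 0 1 1 1 1 1 1 2 2 2
  1 1 2 2 2 2 2 2 3 3 3
  1 1 2 2 2 2 3 3 4 4 4
  1 1 2 2 2 2 3 3 4 4 5
  1 1 2 2 2 2 3 4 5 5 6
  1 1 2 2 3 3 4 5 6 6 7
  1 1 2 2 3 3 4 5 6 7 8
  1 1 2 2 3 4 5 6 7 8 9
  1 2 3 3 4 5 6 7 8 9 10
  1 2 3 4 5 6 7 8 9 10 11

so w = (3, 9, 1, 7, 11, 8, 5, 10, 6, 2, 4).

Rothe diagram D(w) (30 cells), 8 SE-corners (essential conditions):

[(2, 2, 0), (2, 8, 1), (5, 8, 3), (5, 10, 4), (6, 6, 2), (8, 6, 3), (9, 2, 1), (9, 4, 2)]


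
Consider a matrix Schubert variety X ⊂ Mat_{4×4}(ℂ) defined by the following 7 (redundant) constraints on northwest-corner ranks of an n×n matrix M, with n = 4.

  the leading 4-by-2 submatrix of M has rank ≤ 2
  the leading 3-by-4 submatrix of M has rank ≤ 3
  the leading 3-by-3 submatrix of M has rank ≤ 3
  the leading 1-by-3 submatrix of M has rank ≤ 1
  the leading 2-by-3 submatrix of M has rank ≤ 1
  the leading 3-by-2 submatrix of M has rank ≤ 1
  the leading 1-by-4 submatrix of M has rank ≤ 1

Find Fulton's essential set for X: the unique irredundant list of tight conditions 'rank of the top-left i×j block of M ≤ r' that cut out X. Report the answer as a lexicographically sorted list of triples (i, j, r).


Rank table r_w(4×4) implied by the 7 constraints:

  R[1]: 1, 1, 1, 1
  R[2]: 1, 1, 1, 2
  R[3]: 1, 1, 2, 3
  R[4]: 1, 2, 3, 4

so w = (1, 4, 3, 2).

|D(w)|=3, |Ess(w)|=2:

[(2, 3, 1), (3, 2, 1)]


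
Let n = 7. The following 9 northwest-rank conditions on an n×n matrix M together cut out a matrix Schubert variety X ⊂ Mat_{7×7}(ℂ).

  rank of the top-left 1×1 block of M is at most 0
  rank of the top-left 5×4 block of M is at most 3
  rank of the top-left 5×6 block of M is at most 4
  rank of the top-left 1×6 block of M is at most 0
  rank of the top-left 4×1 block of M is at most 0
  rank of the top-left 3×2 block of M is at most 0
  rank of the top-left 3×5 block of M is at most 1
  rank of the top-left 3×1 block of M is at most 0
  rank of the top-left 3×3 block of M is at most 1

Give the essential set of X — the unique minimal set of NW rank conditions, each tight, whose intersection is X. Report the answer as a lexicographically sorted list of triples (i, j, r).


Recovering R(i,j) via the rank-extension bound from the 9 conditions:

  R[1]: 0  0  0  0  0  0  1
  R[2]: 0  0  1  1  1  1  2
  R[3]: 0  0  1  1  1  2  3
  R[4]: 0  1  2  2  2  3  4
  R[5]: 1  2  3  3  3  4  5
  R[6]: 1  2  3  4  4  5  6
  R[7]: 1  2  3  4  5  6  7

reading off 1-entries of Δ²R: w = (7, 3, 6, 2, 1, 4, 5).

ℓ(w)=13; the 4 essential cells (i,j,r):

[(1, 6, 0), (3, 2, 0), (3, 5, 1), (4, 1, 0)]


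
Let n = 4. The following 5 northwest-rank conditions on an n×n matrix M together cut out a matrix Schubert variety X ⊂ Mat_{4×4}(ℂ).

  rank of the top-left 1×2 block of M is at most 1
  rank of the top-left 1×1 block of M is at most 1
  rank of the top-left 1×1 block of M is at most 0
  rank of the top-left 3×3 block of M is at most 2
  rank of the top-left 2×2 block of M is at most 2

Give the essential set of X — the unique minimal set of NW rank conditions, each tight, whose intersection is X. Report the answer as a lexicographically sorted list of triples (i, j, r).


Reconstructing r_w from the 5 given conditions:

  0  1  1  1
  1  2  2  2
  1  2  2  3
  1  2  3  4

the unique w with this rank table is (2, 1, 4, 3).

ℓ(w)=2; the 2 essential cells (i,j,r):

[(1, 1, 0), (3, 3, 2)]


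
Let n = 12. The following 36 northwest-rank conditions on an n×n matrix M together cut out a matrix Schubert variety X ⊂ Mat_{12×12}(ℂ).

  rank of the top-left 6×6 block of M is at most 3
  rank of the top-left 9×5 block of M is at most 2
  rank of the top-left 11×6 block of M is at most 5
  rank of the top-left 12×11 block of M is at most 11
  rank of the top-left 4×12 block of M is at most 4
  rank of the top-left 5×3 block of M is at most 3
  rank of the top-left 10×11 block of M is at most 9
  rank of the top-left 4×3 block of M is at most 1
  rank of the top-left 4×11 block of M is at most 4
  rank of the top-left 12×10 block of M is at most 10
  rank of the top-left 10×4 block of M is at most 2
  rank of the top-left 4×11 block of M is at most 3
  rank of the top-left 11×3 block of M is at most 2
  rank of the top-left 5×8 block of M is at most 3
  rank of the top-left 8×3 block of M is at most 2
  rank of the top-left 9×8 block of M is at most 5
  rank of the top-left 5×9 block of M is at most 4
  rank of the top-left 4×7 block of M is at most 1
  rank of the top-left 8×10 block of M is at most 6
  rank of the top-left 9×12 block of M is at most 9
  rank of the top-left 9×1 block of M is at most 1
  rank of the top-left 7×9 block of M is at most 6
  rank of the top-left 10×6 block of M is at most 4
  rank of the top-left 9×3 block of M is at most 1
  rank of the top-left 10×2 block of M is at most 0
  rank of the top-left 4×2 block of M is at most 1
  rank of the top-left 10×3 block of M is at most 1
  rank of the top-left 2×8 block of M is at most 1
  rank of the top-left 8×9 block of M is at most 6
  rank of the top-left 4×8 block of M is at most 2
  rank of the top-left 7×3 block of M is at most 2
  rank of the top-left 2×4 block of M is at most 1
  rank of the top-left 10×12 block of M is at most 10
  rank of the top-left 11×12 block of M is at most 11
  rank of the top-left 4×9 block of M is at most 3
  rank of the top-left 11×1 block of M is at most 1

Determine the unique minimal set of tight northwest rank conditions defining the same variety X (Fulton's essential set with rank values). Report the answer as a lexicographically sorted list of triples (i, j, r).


The tightest implied rank at each (i,j), from the 36 conditions:

  0 0 1 1 1 1 1 1 1 1 1 1
  0 0 1 1 1 1 1 1 2 2 2 2
  0 0 1 1 1 1 1 2 3 3 3 3
  0 0 1 1 1 1 1 2 3 3 3 4
  0 0 1 2 2 2 2 3 4 4 4 5
  0 0 1 2 2 3 3 4 5 5 5 6
  0 0 1 2 2 3 4 5 6 6 6 7
  0 0 1 2 2 3 4 5 6 6 7 8
  0 0 1 2 2 3 4 5 6 7 8 9
  0 0 1 2 3 4 5 6 7 8 9 10
  1 1 2 3 4 5 6 7 8 9 10 11
  1 2 3 4 5 6 7 8 9 10 11 12

hence w(1..12) = (3, 9, 8, 12, 4, 6, 7, 11, 10, 5, 1, 2).

ℓ(w)=40; the 6 essential cells (i,j,r):

[(2, 8, 1), (4, 7, 1), (4, 11, 3), (8, 10, 6), (9, 5, 2), (10, 2, 0)]


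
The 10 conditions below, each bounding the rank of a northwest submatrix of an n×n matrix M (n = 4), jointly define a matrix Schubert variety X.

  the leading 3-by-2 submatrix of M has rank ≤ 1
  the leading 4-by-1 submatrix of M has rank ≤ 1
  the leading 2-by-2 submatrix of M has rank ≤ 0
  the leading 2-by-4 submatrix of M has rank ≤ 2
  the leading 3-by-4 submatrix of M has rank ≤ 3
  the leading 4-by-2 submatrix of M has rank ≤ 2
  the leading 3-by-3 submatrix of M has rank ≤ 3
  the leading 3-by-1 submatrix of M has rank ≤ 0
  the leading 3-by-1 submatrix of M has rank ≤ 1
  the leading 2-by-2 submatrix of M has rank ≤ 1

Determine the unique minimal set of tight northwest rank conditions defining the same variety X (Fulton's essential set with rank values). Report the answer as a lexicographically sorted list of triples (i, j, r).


Reconstructing r_w from the 10 given conditions:

  0, 0, 1, 1
  0, 0, 1, 2
  0, 1, 2, 3
  1, 2, 3, 4

so w = (3, 4, 2, 1).

Fulton essential set (2 of the 5 Rothe cells):

[(2, 2, 0), (3, 1, 0)]


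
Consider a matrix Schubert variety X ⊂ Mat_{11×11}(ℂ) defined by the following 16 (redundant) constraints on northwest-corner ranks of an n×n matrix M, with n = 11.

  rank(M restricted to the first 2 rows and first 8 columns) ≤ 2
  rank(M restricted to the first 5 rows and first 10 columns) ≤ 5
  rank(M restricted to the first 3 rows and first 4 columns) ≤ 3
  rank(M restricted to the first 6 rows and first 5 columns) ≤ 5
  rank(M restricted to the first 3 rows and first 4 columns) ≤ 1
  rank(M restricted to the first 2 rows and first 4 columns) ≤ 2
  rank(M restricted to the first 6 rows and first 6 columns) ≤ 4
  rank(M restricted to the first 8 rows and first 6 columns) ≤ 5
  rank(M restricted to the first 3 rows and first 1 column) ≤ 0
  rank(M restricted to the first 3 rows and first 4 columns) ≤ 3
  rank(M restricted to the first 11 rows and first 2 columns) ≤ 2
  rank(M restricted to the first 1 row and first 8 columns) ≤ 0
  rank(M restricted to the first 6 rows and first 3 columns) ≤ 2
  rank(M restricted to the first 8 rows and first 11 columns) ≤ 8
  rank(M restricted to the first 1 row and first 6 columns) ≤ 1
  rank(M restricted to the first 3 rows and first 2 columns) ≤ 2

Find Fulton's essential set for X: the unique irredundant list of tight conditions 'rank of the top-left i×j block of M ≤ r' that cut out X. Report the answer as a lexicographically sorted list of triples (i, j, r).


Reconstructing r_w from the 16 given conditions:

  row 1: 0 | 0 | 0 | 0 | 0 | 0 | 0 | 0 | 1 | 1 | 1
  row 2: 0 | 1 | 1 | 1 | 1 | 1 | 1 | 1 | 2 | 2 | 2
  row 3: 0 | 1 | 1 | 1 | 2 | 2 | 2 | 2 | 3 | 3 | 3
  row 4: 1 | 2 | 2 | 2 | 3 | 3 | 3 | 3 | 4 | 4 | 4
  row 5: 1 | 2 | 2 | 3 | 4 | 4 | 4 | 4 | 5 | 5 | 5
  row 6: 1 | 2 | 2 | 3 | 4 | 4 | 5 | 5 | 6 | 6 | 6
  row 7: 1 | 2 | 3 | 4 | 5 | 5 | 6 | 6 | 7 | 7 | 7
  row 8: 1 | 2 | 3 | 4 | 5 | 5 | 6 | 7 | 8 | 8 | 8
  row 9: 1 | 2 | 3 | 4 | 5 | 6 | 7 | 8 | 9 | 9 | 9
  row 10: 1 | 2 | 3 | 4 | 5 | 6 | 7 | 8 | 9 | 10 | 10
  row 11: 1 | 2 | 3 | 4 | 5 | 6 | 7 | 8 | 9 | 10 | 11

hence w(1..11) = (9, 2, 5, 1, 4, 7, 3, 8, 6, 10, 11).

6 SE-corners of the 16-cell Rothe diagram give Ess(w):

[(1, 8, 0), (3, 1, 0), (3, 4, 1), (6, 3, 2), (6, 6, 4), (8, 6, 5)]


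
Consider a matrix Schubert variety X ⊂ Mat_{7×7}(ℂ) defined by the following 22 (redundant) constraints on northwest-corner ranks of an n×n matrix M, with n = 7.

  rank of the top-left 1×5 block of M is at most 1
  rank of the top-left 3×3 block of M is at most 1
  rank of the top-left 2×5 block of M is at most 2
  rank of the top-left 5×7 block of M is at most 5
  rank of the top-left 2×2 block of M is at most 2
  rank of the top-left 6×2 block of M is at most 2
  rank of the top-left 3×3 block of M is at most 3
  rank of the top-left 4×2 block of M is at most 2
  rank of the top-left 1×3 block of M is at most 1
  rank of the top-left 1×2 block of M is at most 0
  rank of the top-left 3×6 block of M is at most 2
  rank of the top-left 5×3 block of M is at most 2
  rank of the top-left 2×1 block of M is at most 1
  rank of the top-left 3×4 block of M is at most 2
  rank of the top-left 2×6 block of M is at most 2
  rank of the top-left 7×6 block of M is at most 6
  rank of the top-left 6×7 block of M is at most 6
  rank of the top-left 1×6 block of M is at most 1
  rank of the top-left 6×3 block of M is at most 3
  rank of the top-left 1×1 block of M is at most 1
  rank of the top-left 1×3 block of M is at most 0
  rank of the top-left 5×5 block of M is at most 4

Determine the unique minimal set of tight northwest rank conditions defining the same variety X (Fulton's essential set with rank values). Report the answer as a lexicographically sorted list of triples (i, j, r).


Recovering R(i,j) via the rank-extension bound from the 22 conditions:

  row 1: 0 0 0 1 1 1 1
  row 2: 1 1 1 2 2 2 2
  row 3: 1 1 1 2 2 2 3
  row 4: 1 2 2 3 3 3 4
  row 5: 1 2 2 3 4 4 5
  row 6: 1 2 3 4 5 5 6
  row 7: 1 2 3 4 5 6 7

giving w = (4, 1, 7, 2, 5, 3, 6) via Δ²R.

Rothe diagram D(w) (8 cells), 4 SE-corners (essential conditions):

[(1, 3, 0), (3, 3, 1), (3, 6, 2), (5, 3, 2)]
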